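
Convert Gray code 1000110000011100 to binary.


Gray code: 1000110000011100
MSB stays the same: 1
Each subsequent bit = prev_binary XOR current_gray:
  B[1] = 1 XOR 0 = 1
  B[2] = 1 XOR 0 = 1
  B[3] = 1 XOR 0 = 1
  B[4] = 1 XOR 1 = 0
  B[5] = 0 XOR 1 = 1
  B[6] = 1 XOR 0 = 1
  B[7] = 1 XOR 0 = 1
  B[8] = 1 XOR 0 = 1
  B[9] = 1 XOR 0 = 1
  B[10] = 1 XOR 0 = 1
  B[11] = 1 XOR 1 = 0
  B[12] = 0 XOR 1 = 1
  B[13] = 1 XOR 1 = 0
  B[14] = 0 XOR 0 = 0
  B[15] = 0 XOR 0 = 0
= 1111011111101000 (63464 decimal)


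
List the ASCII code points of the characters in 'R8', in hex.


String: 'R8'  (2 characters)
Per-character ASCII lookup:
  'R': uppercase starts at 65: 'R' = 65 + 17 = 82 → 0x52
  '8': digits start at 48: '8' = 48 + 8 = 56 → 0x38
= 0x52 0x38


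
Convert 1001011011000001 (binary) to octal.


Group into 3-bit groups: 001001011011000001
  001 = 1
  001 = 1
  011 = 3
  011 = 3
  000 = 0
  001 = 1
= 0o113301


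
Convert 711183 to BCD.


Each digit → 4-bit binary:
  7 → 0111
  1 → 0001
  1 → 0001
  1 → 0001
  8 → 1000
  3 → 0011
= 0111 0001 0001 0001 1000 0011


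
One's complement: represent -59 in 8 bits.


Original: 00111011
Invert all bits:
  bit 0: 0 → 1
  bit 1: 0 → 1
  bit 2: 1 → 0
  bit 3: 1 → 0
  bit 4: 1 → 0
  bit 5: 0 → 1
  bit 6: 1 → 0
  bit 7: 1 → 0
= 11000100


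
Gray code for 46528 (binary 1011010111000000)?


Binary: 1011010111000000
Gray code: G = B XOR (B >> 1)
B >> 1 = 0101101011100000
1011010111000000 XOR 0101101011100000:
  1 XOR 0 = 1
  0 XOR 1 = 1
  1 XOR 0 = 1
  1 XOR 1 = 0
  0 XOR 1 = 1
  1 XOR 0 = 1
  0 XOR 1 = 1
  1 XOR 0 = 1
  1 XOR 1 = 0
  1 XOR 1 = 0
  0 XOR 1 = 1
  0 XOR 0 = 0
  0 XOR 0 = 0
  0 XOR 0 = 0
  0 XOR 0 = 0
  0 XOR 0 = 0
= 1110111100100000


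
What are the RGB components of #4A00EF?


Hex: #4A00EF
R = 4A₁₆ = 74
G = 00₁₆ = 0
B = EF₁₆ = 239
= RGB(74, 0, 239)


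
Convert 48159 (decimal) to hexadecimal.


Divide by 16 repeatedly:
48159 ÷ 16 = 3009 remainder 15 (F)
3009 ÷ 16 = 188 remainder 1 (1)
188 ÷ 16 = 11 remainder 12 (C)
11 ÷ 16 = 0 remainder 11 (B)
Reading remainders bottom-up:
= 0xBC1F


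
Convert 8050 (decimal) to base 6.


Divide by 6 repeatedly:
8050 ÷ 6 = 1341 remainder 4
1341 ÷ 6 = 223 remainder 3
223 ÷ 6 = 37 remainder 1
37 ÷ 6 = 6 remainder 1
6 ÷ 6 = 1 remainder 0
1 ÷ 6 = 0 remainder 1
Reading remainders bottom-up:
= 101134


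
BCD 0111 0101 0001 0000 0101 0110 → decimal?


Each 4-bit group → digit:
  0111 → 7
  0101 → 5
  0001 → 1
  0000 → 0
  0101 → 5
  0110 → 6
= 751056


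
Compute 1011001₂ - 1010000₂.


Align and subtract column by column (LSB to MSB, borrowing when needed):
  1011001
- 1010000
  -------
  col 0: (1 - 0 borrow-in) - 0 → 1 - 0 = 1, borrow out 0
  col 1: (0 - 0 borrow-in) - 0 → 0 - 0 = 0, borrow out 0
  col 2: (0 - 0 borrow-in) - 0 → 0 - 0 = 0, borrow out 0
  col 3: (1 - 0 borrow-in) - 0 → 1 - 0 = 1, borrow out 0
  col 4: (1 - 0 borrow-in) - 1 → 1 - 1 = 0, borrow out 0
  col 5: (0 - 0 borrow-in) - 0 → 0 - 0 = 0, borrow out 0
  col 6: (1 - 0 borrow-in) - 1 → 1 - 1 = 0, borrow out 0
Reading bits MSB→LSB: 0001001
Strip leading zeros: 1001
= 1001


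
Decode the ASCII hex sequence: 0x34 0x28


Codes (hex): 0x34 0x28
Per-code ASCII lookup:
  0x34 = 52  (range 48-57: digits, 52 - 48 = 4) → '4'
  0x28 = 40  (special character) → '('
= '4('


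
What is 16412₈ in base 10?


Positional values:
Position 0: 2 × 8^0 = 2
Position 1: 1 × 8^1 = 8
Position 2: 4 × 8^2 = 256
Position 3: 6 × 8^3 = 3072
Position 4: 1 × 8^4 = 4096
Sum = 2 + 8 + 256 + 3072 + 4096
= 7434


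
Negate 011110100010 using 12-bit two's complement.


Original: 011110100010
Step 1 - Invert all bits: 100001011101
Step 2 - Add 1: 100001011101 + 1
= 100001011110 (represents -1954)


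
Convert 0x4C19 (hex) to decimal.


Positional values:
Position 0: 9 × 16^0 = 9 × 1 = 9
Position 1: 1 × 16^1 = 1 × 16 = 16
Position 2: C × 16^2 = 12 × 256 = 3072
Position 3: 4 × 16^3 = 4 × 4096 = 16384
Sum = 9 + 16 + 3072 + 16384
= 19481


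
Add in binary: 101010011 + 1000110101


Align and add column by column (LSB to MSB, carry propagating):
  00101010011
+ 01000110101
  -----------
  col 0: 1 + 1 + 0 (carry in) = 2 → bit 0, carry out 1
  col 1: 1 + 0 + 1 (carry in) = 2 → bit 0, carry out 1
  col 2: 0 + 1 + 1 (carry in) = 2 → bit 0, carry out 1
  col 3: 0 + 0 + 1 (carry in) = 1 → bit 1, carry out 0
  col 4: 1 + 1 + 0 (carry in) = 2 → bit 0, carry out 1
  col 5: 0 + 1 + 1 (carry in) = 2 → bit 0, carry out 1
  col 6: 1 + 0 + 1 (carry in) = 2 → bit 0, carry out 1
  col 7: 0 + 0 + 1 (carry in) = 1 → bit 1, carry out 0
  col 8: 1 + 0 + 0 (carry in) = 1 → bit 1, carry out 0
  col 9: 0 + 1 + 0 (carry in) = 1 → bit 1, carry out 0
  col 10: 0 + 0 + 0 (carry in) = 0 → bit 0, carry out 0
Reading bits MSB→LSB: 01110001000
Strip leading zeros: 1110001000
= 1110001000


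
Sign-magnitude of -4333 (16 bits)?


Sign bit: 1 (negative)
Magnitude: 4333 = 001000011101101
= 1001000011101101


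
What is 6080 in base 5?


Divide by 5 repeatedly:
6080 ÷ 5 = 1216 remainder 0
1216 ÷ 5 = 243 remainder 1
243 ÷ 5 = 48 remainder 3
48 ÷ 5 = 9 remainder 3
9 ÷ 5 = 1 remainder 4
1 ÷ 5 = 0 remainder 1
Reading remainders bottom-up:
= 143310


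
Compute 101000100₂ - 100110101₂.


Align and subtract column by column (LSB to MSB, borrowing when needed):
  101000100
- 100110101
  ---------
  col 0: (0 - 0 borrow-in) - 1 → borrow from next column: (0+2) - 1 = 1, borrow out 1
  col 1: (0 - 1 borrow-in) - 0 → borrow from next column: (-1+2) - 0 = 1, borrow out 1
  col 2: (1 - 1 borrow-in) - 1 → borrow from next column: (0+2) - 1 = 1, borrow out 1
  col 3: (0 - 1 borrow-in) - 0 → borrow from next column: (-1+2) - 0 = 1, borrow out 1
  col 4: (0 - 1 borrow-in) - 1 → borrow from next column: (-1+2) - 1 = 0, borrow out 1
  col 5: (0 - 1 borrow-in) - 1 → borrow from next column: (-1+2) - 1 = 0, borrow out 1
  col 6: (1 - 1 borrow-in) - 0 → 0 - 0 = 0, borrow out 0
  col 7: (0 - 0 borrow-in) - 0 → 0 - 0 = 0, borrow out 0
  col 8: (1 - 0 borrow-in) - 1 → 1 - 1 = 0, borrow out 0
Reading bits MSB→LSB: 000001111
Strip leading zeros: 1111
= 1111


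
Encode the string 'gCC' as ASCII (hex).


String: 'gCC'  (3 characters)
Per-character ASCII lookup:
  'g': lowercase starts at 97: 'g' = 97 + 6 = 103 → 0x67
  'C': uppercase starts at 65: 'C' = 65 + 2 = 67 → 0x43
  'C': uppercase starts at 65: 'C' = 65 + 2 = 67 → 0x43
= 0x67 0x43 0x43


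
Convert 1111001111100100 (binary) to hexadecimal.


Group into 4-bit nibbles: 1111001111100100
  1111 = F
  0011 = 3
  1110 = E
  0100 = 4
= 0xF3E4


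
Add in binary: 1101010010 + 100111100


Align and add column by column (LSB to MSB, carry propagating):
  01101010010
+ 00100111100
  -----------
  col 0: 0 + 0 + 0 (carry in) = 0 → bit 0, carry out 0
  col 1: 1 + 0 + 0 (carry in) = 1 → bit 1, carry out 0
  col 2: 0 + 1 + 0 (carry in) = 1 → bit 1, carry out 0
  col 3: 0 + 1 + 0 (carry in) = 1 → bit 1, carry out 0
  col 4: 1 + 1 + 0 (carry in) = 2 → bit 0, carry out 1
  col 5: 0 + 1 + 1 (carry in) = 2 → bit 0, carry out 1
  col 6: 1 + 0 + 1 (carry in) = 2 → bit 0, carry out 1
  col 7: 0 + 0 + 1 (carry in) = 1 → bit 1, carry out 0
  col 8: 1 + 1 + 0 (carry in) = 2 → bit 0, carry out 1
  col 9: 1 + 0 + 1 (carry in) = 2 → bit 0, carry out 1
  col 10: 0 + 0 + 1 (carry in) = 1 → bit 1, carry out 0
Reading bits MSB→LSB: 10010001110
Strip leading zeros: 10010001110
= 10010001110


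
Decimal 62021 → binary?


Divide by 2 repeatedly:
62021 ÷ 2 = 31010 remainder 1
31010 ÷ 2 = 15505 remainder 0
15505 ÷ 2 = 7752 remainder 1
7752 ÷ 2 = 3876 remainder 0
3876 ÷ 2 = 1938 remainder 0
1938 ÷ 2 = 969 remainder 0
969 ÷ 2 = 484 remainder 1
484 ÷ 2 = 242 remainder 0
242 ÷ 2 = 121 remainder 0
121 ÷ 2 = 60 remainder 1
60 ÷ 2 = 30 remainder 0
30 ÷ 2 = 15 remainder 0
15 ÷ 2 = 7 remainder 1
7 ÷ 2 = 3 remainder 1
3 ÷ 2 = 1 remainder 1
1 ÷ 2 = 0 remainder 1
Reading remainders bottom-up:
= 1111001001000101


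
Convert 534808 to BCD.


Each digit → 4-bit binary:
  5 → 0101
  3 → 0011
  4 → 0100
  8 → 1000
  0 → 0000
  8 → 1000
= 0101 0011 0100 1000 0000 1000


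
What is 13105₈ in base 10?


Positional values:
Position 0: 5 × 8^0 = 5
Position 1: 0 × 8^1 = 0
Position 2: 1 × 8^2 = 64
Position 3: 3 × 8^3 = 1536
Position 4: 1 × 8^4 = 4096
Sum = 5 + 0 + 64 + 1536 + 4096
= 5701


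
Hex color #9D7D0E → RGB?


Hex: #9D7D0E
R = 9D₁₆ = 157
G = 7D₁₆ = 125
B = 0E₁₆ = 14
= RGB(157, 125, 14)


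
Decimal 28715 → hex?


Divide by 16 repeatedly:
28715 ÷ 16 = 1794 remainder 11 (B)
1794 ÷ 16 = 112 remainder 2 (2)
112 ÷ 16 = 7 remainder 0 (0)
7 ÷ 16 = 0 remainder 7 (7)
Reading remainders bottom-up:
= 0x702B


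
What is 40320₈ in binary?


Each octal digit → 3 binary bits:
  4 = 100
  0 = 000
  3 = 011
  2 = 010
  0 = 000
Concatenate: 100 000 011 010 000
= 100000011010000


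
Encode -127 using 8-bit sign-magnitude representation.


Sign bit: 1 (negative)
Magnitude: 127 = 1111111
= 11111111


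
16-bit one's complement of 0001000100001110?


Original: 0001000100001110
Invert all bits:
  bit 0: 0 → 1
  bit 1: 0 → 1
  bit 2: 0 → 1
  bit 3: 1 → 0
  bit 4: 0 → 1
  bit 5: 0 → 1
  bit 6: 0 → 1
  bit 7: 1 → 0
  bit 8: 0 → 1
  bit 9: 0 → 1
  bit 10: 0 → 1
  bit 11: 0 → 1
  bit 12: 1 → 0
  bit 13: 1 → 0
  bit 14: 1 → 0
  bit 15: 0 → 1
= 1110111011110001


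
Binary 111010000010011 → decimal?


Positional values:
Bit 0: 1 × 2^0 = 1
Bit 1: 1 × 2^1 = 2
Bit 4: 1 × 2^4 = 16
Bit 10: 1 × 2^10 = 1024
Bit 12: 1 × 2^12 = 4096
Bit 13: 1 × 2^13 = 8192
Bit 14: 1 × 2^14 = 16384
Sum = 1 + 2 + 16 + 1024 + 4096 + 8192 + 16384
= 29715


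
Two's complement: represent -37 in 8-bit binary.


Original: 00100101
Step 1 - Invert all bits: 11011010
Step 2 - Add 1: 11011010 + 1
= 11011011 (represents -37)


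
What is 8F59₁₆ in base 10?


Positional values:
Position 0: 9 × 16^0 = 9 × 1 = 9
Position 1: 5 × 16^1 = 5 × 16 = 80
Position 2: F × 16^2 = 15 × 256 = 3840
Position 3: 8 × 16^3 = 8 × 4096 = 32768
Sum = 9 + 80 + 3840 + 32768
= 36697


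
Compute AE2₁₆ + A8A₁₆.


Align and add column by column (LSB to MSB, each column mod 16 with carry):
  0AE2
+ 0A8A
  ----
  col 0: 2(2) + A(10) + 0 (carry in) = 12 → C(12), carry out 0
  col 1: E(14) + 8(8) + 0 (carry in) = 22 → 6(6), carry out 1
  col 2: A(10) + A(10) + 1 (carry in) = 21 → 5(5), carry out 1
  col 3: 0(0) + 0(0) + 1 (carry in) = 1 → 1(1), carry out 0
Reading digits MSB→LSB: 156C
Strip leading zeros: 156C
= 0x156C


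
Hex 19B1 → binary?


Each hex digit → 4 binary bits:
  1 = 0001
  9 = 1001
  B = 1011
  1 = 0001
Concatenate: 0001 1001 1011 0001
= 0001100110110001


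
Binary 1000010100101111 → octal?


Group into 3-bit groups: 001000010100101111
  001 = 1
  000 = 0
  010 = 2
  100 = 4
  101 = 5
  111 = 7
= 0o102457


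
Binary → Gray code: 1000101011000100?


Binary: 1000101011000100
Gray code: G = B XOR (B >> 1)
B >> 1 = 0100010101100010
1000101011000100 XOR 0100010101100010:
  1 XOR 0 = 1
  0 XOR 1 = 1
  0 XOR 0 = 0
  0 XOR 0 = 0
  1 XOR 0 = 1
  0 XOR 1 = 1
  1 XOR 0 = 1
  0 XOR 1 = 1
  1 XOR 0 = 1
  1 XOR 1 = 0
  0 XOR 1 = 1
  0 XOR 0 = 0
  0 XOR 0 = 0
  1 XOR 0 = 1
  0 XOR 1 = 1
  0 XOR 0 = 0
= 1100111110100110


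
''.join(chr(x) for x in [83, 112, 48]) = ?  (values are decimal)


Codes (decimal): 83 112 48
Per-code ASCII lookup:
  83  (range 65-90: uppercase, 83 - 65 = 18) → 'S'
  112  (range 97-122: lowercase, 112 - 97 = 15) → 'p'
  48  (range 48-57: digits, 48 - 48 = 0) → '0'
= 'Sp0'


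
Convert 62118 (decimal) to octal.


Divide by 8 repeatedly:
62118 ÷ 8 = 7764 remainder 6
7764 ÷ 8 = 970 remainder 4
970 ÷ 8 = 121 remainder 2
121 ÷ 8 = 15 remainder 1
15 ÷ 8 = 1 remainder 7
1 ÷ 8 = 0 remainder 1
Reading remainders bottom-up:
= 0o171246


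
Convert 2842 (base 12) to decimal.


Positional values (base 12):
  2 × 12^0 = 2 × 1 = 2
  4 × 12^1 = 4 × 12 = 48
  8 × 12^2 = 8 × 144 = 1152
  2 × 12^3 = 2 × 1728 = 3456
Sum = 2 + 48 + 1152 + 3456
= 4658


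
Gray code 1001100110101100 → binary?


Gray code: 1001100110101100
MSB stays the same: 1
Each subsequent bit = prev_binary XOR current_gray:
  B[1] = 1 XOR 0 = 1
  B[2] = 1 XOR 0 = 1
  B[3] = 1 XOR 1 = 0
  B[4] = 0 XOR 1 = 1
  B[5] = 1 XOR 0 = 1
  B[6] = 1 XOR 0 = 1
  B[7] = 1 XOR 1 = 0
  B[8] = 0 XOR 1 = 1
  B[9] = 1 XOR 0 = 1
  B[10] = 1 XOR 1 = 0
  B[11] = 0 XOR 0 = 0
  B[12] = 0 XOR 1 = 1
  B[13] = 1 XOR 1 = 0
  B[14] = 0 XOR 0 = 0
  B[15] = 0 XOR 0 = 0
= 1110111011001000 (61128 decimal)


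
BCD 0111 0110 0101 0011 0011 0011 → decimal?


Each 4-bit group → digit:
  0111 → 7
  0110 → 6
  0101 → 5
  0011 → 3
  0011 → 3
  0011 → 3
= 765333


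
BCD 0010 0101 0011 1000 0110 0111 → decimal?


Each 4-bit group → digit:
  0010 → 2
  0101 → 5
  0011 → 3
  1000 → 8
  0110 → 6
  0111 → 7
= 253867


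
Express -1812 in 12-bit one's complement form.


Original: 011100010100
Invert all bits:
  bit 0: 0 → 1
  bit 1: 1 → 0
  bit 2: 1 → 0
  bit 3: 1 → 0
  bit 4: 0 → 1
  bit 5: 0 → 1
  bit 6: 0 → 1
  bit 7: 1 → 0
  bit 8: 0 → 1
  bit 9: 1 → 0
  bit 10: 0 → 1
  bit 11: 0 → 1
= 100011101011


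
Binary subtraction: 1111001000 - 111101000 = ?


Align and subtract column by column (LSB to MSB, borrowing when needed):
  1111001000
- 0111101000
  ----------
  col 0: (0 - 0 borrow-in) - 0 → 0 - 0 = 0, borrow out 0
  col 1: (0 - 0 borrow-in) - 0 → 0 - 0 = 0, borrow out 0
  col 2: (0 - 0 borrow-in) - 0 → 0 - 0 = 0, borrow out 0
  col 3: (1 - 0 borrow-in) - 1 → 1 - 1 = 0, borrow out 0
  col 4: (0 - 0 borrow-in) - 0 → 0 - 0 = 0, borrow out 0
  col 5: (0 - 0 borrow-in) - 1 → borrow from next column: (0+2) - 1 = 1, borrow out 1
  col 6: (1 - 1 borrow-in) - 1 → borrow from next column: (0+2) - 1 = 1, borrow out 1
  col 7: (1 - 1 borrow-in) - 1 → borrow from next column: (0+2) - 1 = 1, borrow out 1
  col 8: (1 - 1 borrow-in) - 1 → borrow from next column: (0+2) - 1 = 1, borrow out 1
  col 9: (1 - 1 borrow-in) - 0 → 0 - 0 = 0, borrow out 0
Reading bits MSB→LSB: 0111100000
Strip leading zeros: 111100000
= 111100000


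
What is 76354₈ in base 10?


Positional values:
Position 0: 4 × 8^0 = 4
Position 1: 5 × 8^1 = 40
Position 2: 3 × 8^2 = 192
Position 3: 6 × 8^3 = 3072
Position 4: 7 × 8^4 = 28672
Sum = 4 + 40 + 192 + 3072 + 28672
= 31980


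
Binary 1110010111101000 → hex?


Group into 4-bit nibbles: 1110010111101000
  1110 = E
  0101 = 5
  1110 = E
  1000 = 8
= 0xE5E8


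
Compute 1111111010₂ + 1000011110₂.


Align and add column by column (LSB to MSB, carry propagating):
  01111111010
+ 01000011110
  -----------
  col 0: 0 + 0 + 0 (carry in) = 0 → bit 0, carry out 0
  col 1: 1 + 1 + 0 (carry in) = 2 → bit 0, carry out 1
  col 2: 0 + 1 + 1 (carry in) = 2 → bit 0, carry out 1
  col 3: 1 + 1 + 1 (carry in) = 3 → bit 1, carry out 1
  col 4: 1 + 1 + 1 (carry in) = 3 → bit 1, carry out 1
  col 5: 1 + 0 + 1 (carry in) = 2 → bit 0, carry out 1
  col 6: 1 + 0 + 1 (carry in) = 2 → bit 0, carry out 1
  col 7: 1 + 0 + 1 (carry in) = 2 → bit 0, carry out 1
  col 8: 1 + 0 + 1 (carry in) = 2 → bit 0, carry out 1
  col 9: 1 + 1 + 1 (carry in) = 3 → bit 1, carry out 1
  col 10: 0 + 0 + 1 (carry in) = 1 → bit 1, carry out 0
Reading bits MSB→LSB: 11000011000
Strip leading zeros: 11000011000
= 11000011000


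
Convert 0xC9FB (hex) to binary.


Each hex digit → 4 binary bits:
  C = 1100
  9 = 1001
  F = 1111
  B = 1011
Concatenate: 1100 1001 1111 1011
= 1100100111111011


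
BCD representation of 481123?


Each digit → 4-bit binary:
  4 → 0100
  8 → 1000
  1 → 0001
  1 → 0001
  2 → 0010
  3 → 0011
= 0100 1000 0001 0001 0010 0011


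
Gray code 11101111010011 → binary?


Gray code: 11101111010011
MSB stays the same: 1
Each subsequent bit = prev_binary XOR current_gray:
  B[1] = 1 XOR 1 = 0
  B[2] = 0 XOR 1 = 1
  B[3] = 1 XOR 0 = 1
  B[4] = 1 XOR 1 = 0
  B[5] = 0 XOR 1 = 1
  B[6] = 1 XOR 1 = 0
  B[7] = 0 XOR 1 = 1
  B[8] = 1 XOR 0 = 1
  B[9] = 1 XOR 1 = 0
  B[10] = 0 XOR 0 = 0
  B[11] = 0 XOR 0 = 0
  B[12] = 0 XOR 1 = 1
  B[13] = 1 XOR 1 = 0
= 10110101100010 (11618 decimal)


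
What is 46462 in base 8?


Divide by 8 repeatedly:
46462 ÷ 8 = 5807 remainder 6
5807 ÷ 8 = 725 remainder 7
725 ÷ 8 = 90 remainder 5
90 ÷ 8 = 11 remainder 2
11 ÷ 8 = 1 remainder 3
1 ÷ 8 = 0 remainder 1
Reading remainders bottom-up:
= 0o132576


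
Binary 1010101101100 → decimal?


Positional values:
Bit 2: 1 × 2^2 = 4
Bit 3: 1 × 2^3 = 8
Bit 5: 1 × 2^5 = 32
Bit 6: 1 × 2^6 = 64
Bit 8: 1 × 2^8 = 256
Bit 10: 1 × 2^10 = 1024
Bit 12: 1 × 2^12 = 4096
Sum = 4 + 8 + 32 + 64 + 256 + 1024 + 4096
= 5484


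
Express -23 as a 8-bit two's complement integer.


Original: 00010111
Step 1 - Invert all bits: 11101000
Step 2 - Add 1: 11101000 + 1
= 11101001 (represents -23)


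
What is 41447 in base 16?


Divide by 16 repeatedly:
41447 ÷ 16 = 2590 remainder 7 (7)
2590 ÷ 16 = 161 remainder 14 (E)
161 ÷ 16 = 10 remainder 1 (1)
10 ÷ 16 = 0 remainder 10 (A)
Reading remainders bottom-up:
= 0xA1E7


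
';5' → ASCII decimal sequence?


String: ';5'  (2 characters)
Per-character ASCII lookup:
  ';': special character: ';' = 59
  '5': digits start at 48: '5' = 48 + 5 = 53
= 59 53


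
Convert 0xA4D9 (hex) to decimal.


Positional values:
Position 0: 9 × 16^0 = 9 × 1 = 9
Position 1: D × 16^1 = 13 × 16 = 208
Position 2: 4 × 16^2 = 4 × 256 = 1024
Position 3: A × 16^3 = 10 × 4096 = 40960
Sum = 9 + 208 + 1024 + 40960
= 42201


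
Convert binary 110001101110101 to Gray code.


Binary: 110001101110101
Gray code: G = B XOR (B >> 1)
B >> 1 = 011000110111010
110001101110101 XOR 011000110111010:
  1 XOR 0 = 1
  1 XOR 1 = 0
  0 XOR 1 = 1
  0 XOR 0 = 0
  0 XOR 0 = 0
  1 XOR 0 = 1
  1 XOR 1 = 0
  0 XOR 1 = 1
  1 XOR 0 = 1
  1 XOR 1 = 0
  1 XOR 1 = 0
  0 XOR 1 = 1
  1 XOR 0 = 1
  0 XOR 1 = 1
  1 XOR 0 = 1
= 101001011001111


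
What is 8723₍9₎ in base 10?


Positional values (base 9):
  3 × 9^0 = 3 × 1 = 3
  2 × 9^1 = 2 × 9 = 18
  7 × 9^2 = 7 × 81 = 567
  8 × 9^3 = 8 × 729 = 5832
Sum = 3 + 18 + 567 + 5832
= 6420


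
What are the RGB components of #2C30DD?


Hex: #2C30DD
R = 2C₁₆ = 44
G = 30₁₆ = 48
B = DD₁₆ = 221
= RGB(44, 48, 221)


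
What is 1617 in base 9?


Divide by 9 repeatedly:
1617 ÷ 9 = 179 remainder 6
179 ÷ 9 = 19 remainder 8
19 ÷ 9 = 2 remainder 1
2 ÷ 9 = 0 remainder 2
Reading remainders bottom-up:
= 2186


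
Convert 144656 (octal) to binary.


Each octal digit → 3 binary bits:
  1 = 001
  4 = 100
  4 = 100
  6 = 110
  5 = 101
  6 = 110
Concatenate: 001 100 100 110 101 110
= 001100100110101110


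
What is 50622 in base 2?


Divide by 2 repeatedly:
50622 ÷ 2 = 25311 remainder 0
25311 ÷ 2 = 12655 remainder 1
12655 ÷ 2 = 6327 remainder 1
6327 ÷ 2 = 3163 remainder 1
3163 ÷ 2 = 1581 remainder 1
1581 ÷ 2 = 790 remainder 1
790 ÷ 2 = 395 remainder 0
395 ÷ 2 = 197 remainder 1
197 ÷ 2 = 98 remainder 1
98 ÷ 2 = 49 remainder 0
49 ÷ 2 = 24 remainder 1
24 ÷ 2 = 12 remainder 0
12 ÷ 2 = 6 remainder 0
6 ÷ 2 = 3 remainder 0
3 ÷ 2 = 1 remainder 1
1 ÷ 2 = 0 remainder 1
Reading remainders bottom-up:
= 1100010110111110


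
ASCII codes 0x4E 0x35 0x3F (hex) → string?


Codes (hex): 0x4E 0x35 0x3F
Per-code ASCII lookup:
  0x4E = 78  (range 65-90: uppercase, 78 - 65 = 13) → 'N'
  0x35 = 53  (range 48-57: digits, 53 - 48 = 5) → '5'
  0x3F = 63  (special character) → '?'
= 'N5?'


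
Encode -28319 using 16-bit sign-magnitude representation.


Sign bit: 1 (negative)
Magnitude: 28319 = 110111010011111
= 1110111010011111


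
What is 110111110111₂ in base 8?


Group into 3-bit groups: 110111110111
  110 = 6
  111 = 7
  110 = 6
  111 = 7
= 0o6767


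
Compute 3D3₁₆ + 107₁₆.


Align and add column by column (LSB to MSB, each column mod 16 with carry):
  03D3
+ 0107
  ----
  col 0: 3(3) + 7(7) + 0 (carry in) = 10 → A(10), carry out 0
  col 1: D(13) + 0(0) + 0 (carry in) = 13 → D(13), carry out 0
  col 2: 3(3) + 1(1) + 0 (carry in) = 4 → 4(4), carry out 0
  col 3: 0(0) + 0(0) + 0 (carry in) = 0 → 0(0), carry out 0
Reading digits MSB→LSB: 04DA
Strip leading zeros: 4DA
= 0x4DA


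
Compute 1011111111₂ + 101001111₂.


Align and add column by column (LSB to MSB, carry propagating):
  01011111111
+ 00101001111
  -----------
  col 0: 1 + 1 + 0 (carry in) = 2 → bit 0, carry out 1
  col 1: 1 + 1 + 1 (carry in) = 3 → bit 1, carry out 1
  col 2: 1 + 1 + 1 (carry in) = 3 → bit 1, carry out 1
  col 3: 1 + 1 + 1 (carry in) = 3 → bit 1, carry out 1
  col 4: 1 + 0 + 1 (carry in) = 2 → bit 0, carry out 1
  col 5: 1 + 0 + 1 (carry in) = 2 → bit 0, carry out 1
  col 6: 1 + 1 + 1 (carry in) = 3 → bit 1, carry out 1
  col 7: 1 + 0 + 1 (carry in) = 2 → bit 0, carry out 1
  col 8: 0 + 1 + 1 (carry in) = 2 → bit 0, carry out 1
  col 9: 1 + 0 + 1 (carry in) = 2 → bit 0, carry out 1
  col 10: 0 + 0 + 1 (carry in) = 1 → bit 1, carry out 0
Reading bits MSB→LSB: 10001001110
Strip leading zeros: 10001001110
= 10001001110


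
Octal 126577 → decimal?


Positional values:
Position 0: 7 × 8^0 = 7
Position 1: 7 × 8^1 = 56
Position 2: 5 × 8^2 = 320
Position 3: 6 × 8^3 = 3072
Position 4: 2 × 8^4 = 8192
Position 5: 1 × 8^5 = 32768
Sum = 7 + 56 + 320 + 3072 + 8192 + 32768
= 44415


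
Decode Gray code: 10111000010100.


Gray code: 10111000010100
MSB stays the same: 1
Each subsequent bit = prev_binary XOR current_gray:
  B[1] = 1 XOR 0 = 1
  B[2] = 1 XOR 1 = 0
  B[3] = 0 XOR 1 = 1
  B[4] = 1 XOR 1 = 0
  B[5] = 0 XOR 0 = 0
  B[6] = 0 XOR 0 = 0
  B[7] = 0 XOR 0 = 0
  B[8] = 0 XOR 0 = 0
  B[9] = 0 XOR 1 = 1
  B[10] = 1 XOR 0 = 1
  B[11] = 1 XOR 1 = 0
  B[12] = 0 XOR 0 = 0
  B[13] = 0 XOR 0 = 0
= 11010000011000 (13336 decimal)


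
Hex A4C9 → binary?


Each hex digit → 4 binary bits:
  A = 1010
  4 = 0100
  C = 1100
  9 = 1001
Concatenate: 1010 0100 1100 1001
= 1010010011001001


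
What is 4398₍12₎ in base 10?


Positional values (base 12):
  8 × 12^0 = 8 × 1 = 8
  9 × 12^1 = 9 × 12 = 108
  3 × 12^2 = 3 × 144 = 432
  4 × 12^3 = 4 × 1728 = 6912
Sum = 8 + 108 + 432 + 6912
= 7460


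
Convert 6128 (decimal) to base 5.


Divide by 5 repeatedly:
6128 ÷ 5 = 1225 remainder 3
1225 ÷ 5 = 245 remainder 0
245 ÷ 5 = 49 remainder 0
49 ÷ 5 = 9 remainder 4
9 ÷ 5 = 1 remainder 4
1 ÷ 5 = 0 remainder 1
Reading remainders bottom-up:
= 144003


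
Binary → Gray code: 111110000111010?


Binary: 111110000111010
Gray code: G = B XOR (B >> 1)
B >> 1 = 011111000011101
111110000111010 XOR 011111000011101:
  1 XOR 0 = 1
  1 XOR 1 = 0
  1 XOR 1 = 0
  1 XOR 1 = 0
  1 XOR 1 = 0
  0 XOR 1 = 1
  0 XOR 0 = 0
  0 XOR 0 = 0
  0 XOR 0 = 0
  1 XOR 0 = 1
  1 XOR 1 = 0
  1 XOR 1 = 0
  0 XOR 1 = 1
  1 XOR 0 = 1
  0 XOR 1 = 1
= 100001000100111


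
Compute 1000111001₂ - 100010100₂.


Align and subtract column by column (LSB to MSB, borrowing when needed):
  1000111001
- 0100010100
  ----------
  col 0: (1 - 0 borrow-in) - 0 → 1 - 0 = 1, borrow out 0
  col 1: (0 - 0 borrow-in) - 0 → 0 - 0 = 0, borrow out 0
  col 2: (0 - 0 borrow-in) - 1 → borrow from next column: (0+2) - 1 = 1, borrow out 1
  col 3: (1 - 1 borrow-in) - 0 → 0 - 0 = 0, borrow out 0
  col 4: (1 - 0 borrow-in) - 1 → 1 - 1 = 0, borrow out 0
  col 5: (1 - 0 borrow-in) - 0 → 1 - 0 = 1, borrow out 0
  col 6: (0 - 0 borrow-in) - 0 → 0 - 0 = 0, borrow out 0
  col 7: (0 - 0 borrow-in) - 0 → 0 - 0 = 0, borrow out 0
  col 8: (0 - 0 borrow-in) - 1 → borrow from next column: (0+2) - 1 = 1, borrow out 1
  col 9: (1 - 1 borrow-in) - 0 → 0 - 0 = 0, borrow out 0
Reading bits MSB→LSB: 0100100101
Strip leading zeros: 100100101
= 100100101


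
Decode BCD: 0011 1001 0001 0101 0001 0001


Each 4-bit group → digit:
  0011 → 3
  1001 → 9
  0001 → 1
  0101 → 5
  0001 → 1
  0001 → 1
= 391511


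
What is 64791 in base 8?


Divide by 8 repeatedly:
64791 ÷ 8 = 8098 remainder 7
8098 ÷ 8 = 1012 remainder 2
1012 ÷ 8 = 126 remainder 4
126 ÷ 8 = 15 remainder 6
15 ÷ 8 = 1 remainder 7
1 ÷ 8 = 0 remainder 1
Reading remainders bottom-up:
= 0o176427


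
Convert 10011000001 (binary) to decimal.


Positional values:
Bit 0: 1 × 2^0 = 1
Bit 6: 1 × 2^6 = 64
Bit 7: 1 × 2^7 = 128
Bit 10: 1 × 2^10 = 1024
Sum = 1 + 64 + 128 + 1024
= 1217


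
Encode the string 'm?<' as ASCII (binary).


String: 'm?<'  (3 characters)
Per-character ASCII lookup:
  'm': lowercase starts at 97: 'm' = 97 + 12 = 109 → 1101101
  '?': special character: '?' = 63 → 111111
  '<': special character: '<' = 60 → 111100
= 1101101 111111 111100


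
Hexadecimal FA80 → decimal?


Positional values:
Position 0: 0 × 16^0 = 0 × 1 = 0
Position 1: 8 × 16^1 = 8 × 16 = 128
Position 2: A × 16^2 = 10 × 256 = 2560
Position 3: F × 16^3 = 15 × 4096 = 61440
Sum = 0 + 128 + 2560 + 61440
= 64128


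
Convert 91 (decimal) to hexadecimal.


Divide by 16 repeatedly:
91 ÷ 16 = 5 remainder 11 (B)
5 ÷ 16 = 0 remainder 5 (5)
Reading remainders bottom-up:
= 0x5B


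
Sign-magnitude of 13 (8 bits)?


Sign bit: 0 (positive)
Magnitude: 13 = 0001101
= 00001101


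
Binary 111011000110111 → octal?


Group into 3-bit groups: 111011000110111
  111 = 7
  011 = 3
  000 = 0
  110 = 6
  111 = 7
= 0o73067


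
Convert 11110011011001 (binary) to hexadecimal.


Group into 4-bit nibbles: 0011110011011001
  0011 = 3
  1100 = C
  1101 = D
  1001 = 9
= 0x3CD9


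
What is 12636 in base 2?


Divide by 2 repeatedly:
12636 ÷ 2 = 6318 remainder 0
6318 ÷ 2 = 3159 remainder 0
3159 ÷ 2 = 1579 remainder 1
1579 ÷ 2 = 789 remainder 1
789 ÷ 2 = 394 remainder 1
394 ÷ 2 = 197 remainder 0
197 ÷ 2 = 98 remainder 1
98 ÷ 2 = 49 remainder 0
49 ÷ 2 = 24 remainder 1
24 ÷ 2 = 12 remainder 0
12 ÷ 2 = 6 remainder 0
6 ÷ 2 = 3 remainder 0
3 ÷ 2 = 1 remainder 1
1 ÷ 2 = 0 remainder 1
Reading remainders bottom-up:
= 11000101011100


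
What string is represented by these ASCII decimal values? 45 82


Codes (decimal): 45 82
Per-code ASCII lookup:
  45  (special character) → '-'
  82  (range 65-90: uppercase, 82 - 65 = 17) → 'R'
= '-R'


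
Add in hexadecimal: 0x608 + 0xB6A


Align and add column by column (LSB to MSB, each column mod 16 with carry):
  0608
+ 0B6A
  ----
  col 0: 8(8) + A(10) + 0 (carry in) = 18 → 2(2), carry out 1
  col 1: 0(0) + 6(6) + 1 (carry in) = 7 → 7(7), carry out 0
  col 2: 6(6) + B(11) + 0 (carry in) = 17 → 1(1), carry out 1
  col 3: 0(0) + 0(0) + 1 (carry in) = 1 → 1(1), carry out 0
Reading digits MSB→LSB: 1172
Strip leading zeros: 1172
= 0x1172


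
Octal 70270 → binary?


Each octal digit → 3 binary bits:
  7 = 111
  0 = 000
  2 = 010
  7 = 111
  0 = 000
Concatenate: 111 000 010 111 000
= 111000010111000


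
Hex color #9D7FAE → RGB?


Hex: #9D7FAE
R = 9D₁₆ = 157
G = 7F₁₆ = 127
B = AE₁₆ = 174
= RGB(157, 127, 174)


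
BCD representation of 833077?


Each digit → 4-bit binary:
  8 → 1000
  3 → 0011
  3 → 0011
  0 → 0000
  7 → 0111
  7 → 0111
= 1000 0011 0011 0000 0111 0111


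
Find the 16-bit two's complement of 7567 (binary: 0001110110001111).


Original: 0001110110001111
Step 1 - Invert all bits: 1110001001110000
Step 2 - Add 1: 1110001001110000 + 1
= 1110001001110001 (represents -7567)


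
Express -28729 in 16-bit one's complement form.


Original: 0111000000111001
Invert all bits:
  bit 0: 0 → 1
  bit 1: 1 → 0
  bit 2: 1 → 0
  bit 3: 1 → 0
  bit 4: 0 → 1
  bit 5: 0 → 1
  bit 6: 0 → 1
  bit 7: 0 → 1
  bit 8: 0 → 1
  bit 9: 0 → 1
  bit 10: 1 → 0
  bit 11: 1 → 0
  bit 12: 1 → 0
  bit 13: 0 → 1
  bit 14: 0 → 1
  bit 15: 1 → 0
= 1000111111000110


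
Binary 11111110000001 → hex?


Group into 4-bit nibbles: 0011111110000001
  0011 = 3
  1111 = F
  1000 = 8
  0001 = 1
= 0x3F81


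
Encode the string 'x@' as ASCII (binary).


String: 'x@'  (2 characters)
Per-character ASCII lookup:
  'x': lowercase starts at 97: 'x' = 97 + 23 = 120 → 1111000
  '@': special character: '@' = 64 → 1000000
= 1111000 1000000


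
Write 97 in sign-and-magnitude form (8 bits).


Sign bit: 0 (positive)
Magnitude: 97 = 1100001
= 01100001


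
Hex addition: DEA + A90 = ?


Align and add column by column (LSB to MSB, each column mod 16 with carry):
  0DEA
+ 0A90
  ----
  col 0: A(10) + 0(0) + 0 (carry in) = 10 → A(10), carry out 0
  col 1: E(14) + 9(9) + 0 (carry in) = 23 → 7(7), carry out 1
  col 2: D(13) + A(10) + 1 (carry in) = 24 → 8(8), carry out 1
  col 3: 0(0) + 0(0) + 1 (carry in) = 1 → 1(1), carry out 0
Reading digits MSB→LSB: 187A
Strip leading zeros: 187A
= 0x187A


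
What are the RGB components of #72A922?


Hex: #72A922
R = 72₁₆ = 114
G = A9₁₆ = 169
B = 22₁₆ = 34
= RGB(114, 169, 34)


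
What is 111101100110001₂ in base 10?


Positional values:
Bit 0: 1 × 2^0 = 1
Bit 4: 1 × 2^4 = 16
Bit 5: 1 × 2^5 = 32
Bit 8: 1 × 2^8 = 256
Bit 9: 1 × 2^9 = 512
Bit 11: 1 × 2^11 = 2048
Bit 12: 1 × 2^12 = 4096
Bit 13: 1 × 2^13 = 8192
Bit 14: 1 × 2^14 = 16384
Sum = 1 + 16 + 32 + 256 + 512 + 2048 + 4096 + 8192 + 16384
= 31537


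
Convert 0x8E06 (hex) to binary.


Each hex digit → 4 binary bits:
  8 = 1000
  E = 1110
  0 = 0000
  6 = 0110
Concatenate: 1000 1110 0000 0110
= 1000111000000110


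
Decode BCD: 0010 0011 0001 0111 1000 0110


Each 4-bit group → digit:
  0010 → 2
  0011 → 3
  0001 → 1
  0111 → 7
  1000 → 8
  0110 → 6
= 231786


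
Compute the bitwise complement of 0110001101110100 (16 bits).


Original: 0110001101110100
Invert all bits:
  bit 0: 0 → 1
  bit 1: 1 → 0
  bit 2: 1 → 0
  bit 3: 0 → 1
  bit 4: 0 → 1
  bit 5: 0 → 1
  bit 6: 1 → 0
  bit 7: 1 → 0
  bit 8: 0 → 1
  bit 9: 1 → 0
  bit 10: 1 → 0
  bit 11: 1 → 0
  bit 12: 0 → 1
  bit 13: 1 → 0
  bit 14: 0 → 1
  bit 15: 0 → 1
= 1001110010001011


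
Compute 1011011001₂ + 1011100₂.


Align and add column by column (LSB to MSB, carry propagating):
  01011011001
+ 00001011100
  -----------
  col 0: 1 + 0 + 0 (carry in) = 1 → bit 1, carry out 0
  col 1: 0 + 0 + 0 (carry in) = 0 → bit 0, carry out 0
  col 2: 0 + 1 + 0 (carry in) = 1 → bit 1, carry out 0
  col 3: 1 + 1 + 0 (carry in) = 2 → bit 0, carry out 1
  col 4: 1 + 1 + 1 (carry in) = 3 → bit 1, carry out 1
  col 5: 0 + 0 + 1 (carry in) = 1 → bit 1, carry out 0
  col 6: 1 + 1 + 0 (carry in) = 2 → bit 0, carry out 1
  col 7: 1 + 0 + 1 (carry in) = 2 → bit 0, carry out 1
  col 8: 0 + 0 + 1 (carry in) = 1 → bit 1, carry out 0
  col 9: 1 + 0 + 0 (carry in) = 1 → bit 1, carry out 0
  col 10: 0 + 0 + 0 (carry in) = 0 → bit 0, carry out 0
Reading bits MSB→LSB: 01100110101
Strip leading zeros: 1100110101
= 1100110101


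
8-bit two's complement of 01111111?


Original: 01111111
Step 1 - Invert all bits: 10000000
Step 2 - Add 1: 10000000 + 1
= 10000001 (represents -127)


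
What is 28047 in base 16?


Divide by 16 repeatedly:
28047 ÷ 16 = 1752 remainder 15 (F)
1752 ÷ 16 = 109 remainder 8 (8)
109 ÷ 16 = 6 remainder 13 (D)
6 ÷ 16 = 0 remainder 6 (6)
Reading remainders bottom-up:
= 0x6D8F


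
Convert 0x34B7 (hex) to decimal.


Positional values:
Position 0: 7 × 16^0 = 7 × 1 = 7
Position 1: B × 16^1 = 11 × 16 = 176
Position 2: 4 × 16^2 = 4 × 256 = 1024
Position 3: 3 × 16^3 = 3 × 4096 = 12288
Sum = 7 + 176 + 1024 + 12288
= 13495


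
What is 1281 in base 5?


Divide by 5 repeatedly:
1281 ÷ 5 = 256 remainder 1
256 ÷ 5 = 51 remainder 1
51 ÷ 5 = 10 remainder 1
10 ÷ 5 = 2 remainder 0
2 ÷ 5 = 0 remainder 2
Reading remainders bottom-up:
= 20111


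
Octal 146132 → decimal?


Positional values:
Position 0: 2 × 8^0 = 2
Position 1: 3 × 8^1 = 24
Position 2: 1 × 8^2 = 64
Position 3: 6 × 8^3 = 3072
Position 4: 4 × 8^4 = 16384
Position 5: 1 × 8^5 = 32768
Sum = 2 + 24 + 64 + 3072 + 16384 + 32768
= 52314


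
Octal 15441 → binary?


Each octal digit → 3 binary bits:
  1 = 001
  5 = 101
  4 = 100
  4 = 100
  1 = 001
Concatenate: 001 101 100 100 001
= 001101100100001


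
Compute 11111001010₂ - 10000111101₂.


Align and subtract column by column (LSB to MSB, borrowing when needed):
  11111001010
- 10000111101
  -----------
  col 0: (0 - 0 borrow-in) - 1 → borrow from next column: (0+2) - 1 = 1, borrow out 1
  col 1: (1 - 1 borrow-in) - 0 → 0 - 0 = 0, borrow out 0
  col 2: (0 - 0 borrow-in) - 1 → borrow from next column: (0+2) - 1 = 1, borrow out 1
  col 3: (1 - 1 borrow-in) - 1 → borrow from next column: (0+2) - 1 = 1, borrow out 1
  col 4: (0 - 1 borrow-in) - 1 → borrow from next column: (-1+2) - 1 = 0, borrow out 1
  col 5: (0 - 1 borrow-in) - 1 → borrow from next column: (-1+2) - 1 = 0, borrow out 1
  col 6: (1 - 1 borrow-in) - 0 → 0 - 0 = 0, borrow out 0
  col 7: (1 - 0 borrow-in) - 0 → 1 - 0 = 1, borrow out 0
  col 8: (1 - 0 borrow-in) - 0 → 1 - 0 = 1, borrow out 0
  col 9: (1 - 0 borrow-in) - 0 → 1 - 0 = 1, borrow out 0
  col 10: (1 - 0 borrow-in) - 1 → 1 - 1 = 0, borrow out 0
Reading bits MSB→LSB: 01110001101
Strip leading zeros: 1110001101
= 1110001101


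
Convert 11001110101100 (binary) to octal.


Group into 3-bit groups: 011001110101100
  011 = 3
  001 = 1
  110 = 6
  101 = 5
  100 = 4
= 0o31654


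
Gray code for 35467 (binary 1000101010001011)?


Binary: 1000101010001011
Gray code: G = B XOR (B >> 1)
B >> 1 = 0100010101000101
1000101010001011 XOR 0100010101000101:
  1 XOR 0 = 1
  0 XOR 1 = 1
  0 XOR 0 = 0
  0 XOR 0 = 0
  1 XOR 0 = 1
  0 XOR 1 = 1
  1 XOR 0 = 1
  0 XOR 1 = 1
  1 XOR 0 = 1
  0 XOR 1 = 1
  0 XOR 0 = 0
  0 XOR 0 = 0
  1 XOR 0 = 1
  0 XOR 1 = 1
  1 XOR 0 = 1
  1 XOR 1 = 0
= 1100111111001110


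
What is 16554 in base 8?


Divide by 8 repeatedly:
16554 ÷ 8 = 2069 remainder 2
2069 ÷ 8 = 258 remainder 5
258 ÷ 8 = 32 remainder 2
32 ÷ 8 = 4 remainder 0
4 ÷ 8 = 0 remainder 4
Reading remainders bottom-up:
= 0o40252


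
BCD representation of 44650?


Each digit → 4-bit binary:
  4 → 0100
  4 → 0100
  6 → 0110
  5 → 0101
  0 → 0000
= 0100 0100 0110 0101 0000


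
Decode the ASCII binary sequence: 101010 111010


Codes (binary): 101010 111010
Per-code ASCII lookup:
  101010 = 42  (special character) → '*'
  111010 = 58  (special character) → ':'
= '*:'


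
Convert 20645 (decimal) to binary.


Divide by 2 repeatedly:
20645 ÷ 2 = 10322 remainder 1
10322 ÷ 2 = 5161 remainder 0
5161 ÷ 2 = 2580 remainder 1
2580 ÷ 2 = 1290 remainder 0
1290 ÷ 2 = 645 remainder 0
645 ÷ 2 = 322 remainder 1
322 ÷ 2 = 161 remainder 0
161 ÷ 2 = 80 remainder 1
80 ÷ 2 = 40 remainder 0
40 ÷ 2 = 20 remainder 0
20 ÷ 2 = 10 remainder 0
10 ÷ 2 = 5 remainder 0
5 ÷ 2 = 2 remainder 1
2 ÷ 2 = 1 remainder 0
1 ÷ 2 = 0 remainder 1
Reading remainders bottom-up:
= 101000010100101


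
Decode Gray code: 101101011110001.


Gray code: 101101011110001
MSB stays the same: 1
Each subsequent bit = prev_binary XOR current_gray:
  B[1] = 1 XOR 0 = 1
  B[2] = 1 XOR 1 = 0
  B[3] = 0 XOR 1 = 1
  B[4] = 1 XOR 0 = 1
  B[5] = 1 XOR 1 = 0
  B[6] = 0 XOR 0 = 0
  B[7] = 0 XOR 1 = 1
  B[8] = 1 XOR 1 = 0
  B[9] = 0 XOR 1 = 1
  B[10] = 1 XOR 1 = 0
  B[11] = 0 XOR 0 = 0
  B[12] = 0 XOR 0 = 0
  B[13] = 0 XOR 0 = 0
  B[14] = 0 XOR 1 = 1
= 110110010100001 (27809 decimal)


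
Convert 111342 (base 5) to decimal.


Positional values (base 5):
  2 × 5^0 = 2 × 1 = 2
  4 × 5^1 = 4 × 5 = 20
  3 × 5^2 = 3 × 25 = 75
  1 × 5^3 = 1 × 125 = 125
  1 × 5^4 = 1 × 625 = 625
  1 × 5^5 = 1 × 3125 = 3125
Sum = 2 + 20 + 75 + 125 + 625 + 3125
= 3972


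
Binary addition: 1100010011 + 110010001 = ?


Align and add column by column (LSB to MSB, carry propagating):
  01100010011
+ 00110010001
  -----------
  col 0: 1 + 1 + 0 (carry in) = 2 → bit 0, carry out 1
  col 1: 1 + 0 + 1 (carry in) = 2 → bit 0, carry out 1
  col 2: 0 + 0 + 1 (carry in) = 1 → bit 1, carry out 0
  col 3: 0 + 0 + 0 (carry in) = 0 → bit 0, carry out 0
  col 4: 1 + 1 + 0 (carry in) = 2 → bit 0, carry out 1
  col 5: 0 + 0 + 1 (carry in) = 1 → bit 1, carry out 0
  col 6: 0 + 0 + 0 (carry in) = 0 → bit 0, carry out 0
  col 7: 0 + 1 + 0 (carry in) = 1 → bit 1, carry out 0
  col 8: 1 + 1 + 0 (carry in) = 2 → bit 0, carry out 1
  col 9: 1 + 0 + 1 (carry in) = 2 → bit 0, carry out 1
  col 10: 0 + 0 + 1 (carry in) = 1 → bit 1, carry out 0
Reading bits MSB→LSB: 10010100100
Strip leading zeros: 10010100100
= 10010100100


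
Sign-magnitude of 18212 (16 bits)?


Sign bit: 0 (positive)
Magnitude: 18212 = 100011100100100
= 0100011100100100


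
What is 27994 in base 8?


Divide by 8 repeatedly:
27994 ÷ 8 = 3499 remainder 2
3499 ÷ 8 = 437 remainder 3
437 ÷ 8 = 54 remainder 5
54 ÷ 8 = 6 remainder 6
6 ÷ 8 = 0 remainder 6
Reading remainders bottom-up:
= 0o66532


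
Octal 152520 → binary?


Each octal digit → 3 binary bits:
  1 = 001
  5 = 101
  2 = 010
  5 = 101
  2 = 010
  0 = 000
Concatenate: 001 101 010 101 010 000
= 001101010101010000


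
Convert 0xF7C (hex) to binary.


Each hex digit → 4 binary bits:
  F = 1111
  7 = 0111
  C = 1100
Concatenate: 1111 0111 1100
= 111101111100


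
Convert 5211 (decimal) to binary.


Divide by 2 repeatedly:
5211 ÷ 2 = 2605 remainder 1
2605 ÷ 2 = 1302 remainder 1
1302 ÷ 2 = 651 remainder 0
651 ÷ 2 = 325 remainder 1
325 ÷ 2 = 162 remainder 1
162 ÷ 2 = 81 remainder 0
81 ÷ 2 = 40 remainder 1
40 ÷ 2 = 20 remainder 0
20 ÷ 2 = 10 remainder 0
10 ÷ 2 = 5 remainder 0
5 ÷ 2 = 2 remainder 1
2 ÷ 2 = 1 remainder 0
1 ÷ 2 = 0 remainder 1
Reading remainders bottom-up:
= 1010001011011


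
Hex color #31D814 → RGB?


Hex: #31D814
R = 31₁₆ = 49
G = D8₁₆ = 216
B = 14₁₆ = 20
= RGB(49, 216, 20)


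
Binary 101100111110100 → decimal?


Positional values:
Bit 2: 1 × 2^2 = 4
Bit 4: 1 × 2^4 = 16
Bit 5: 1 × 2^5 = 32
Bit 6: 1 × 2^6 = 64
Bit 7: 1 × 2^7 = 128
Bit 8: 1 × 2^8 = 256
Bit 11: 1 × 2^11 = 2048
Bit 12: 1 × 2^12 = 4096
Bit 14: 1 × 2^14 = 16384
Sum = 4 + 16 + 32 + 64 + 128 + 256 + 2048 + 4096 + 16384
= 23028


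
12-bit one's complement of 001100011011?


Original: 001100011011
Invert all bits:
  bit 0: 0 → 1
  bit 1: 0 → 1
  bit 2: 1 → 0
  bit 3: 1 → 0
  bit 4: 0 → 1
  bit 5: 0 → 1
  bit 6: 0 → 1
  bit 7: 1 → 0
  bit 8: 1 → 0
  bit 9: 0 → 1
  bit 10: 1 → 0
  bit 11: 1 → 0
= 110011100100


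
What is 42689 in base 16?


Divide by 16 repeatedly:
42689 ÷ 16 = 2668 remainder 1 (1)
2668 ÷ 16 = 166 remainder 12 (C)
166 ÷ 16 = 10 remainder 6 (6)
10 ÷ 16 = 0 remainder 10 (A)
Reading remainders bottom-up:
= 0xA6C1


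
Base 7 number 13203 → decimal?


Positional values (base 7):
  3 × 7^0 = 3 × 1 = 3
  0 × 7^1 = 0 × 7 = 0
  2 × 7^2 = 2 × 49 = 98
  3 × 7^3 = 3 × 343 = 1029
  1 × 7^4 = 1 × 2401 = 2401
Sum = 3 + 0 + 98 + 1029 + 2401
= 3531


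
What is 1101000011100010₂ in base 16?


Group into 4-bit nibbles: 1101000011100010
  1101 = D
  0000 = 0
  1110 = E
  0010 = 2
= 0xD0E2


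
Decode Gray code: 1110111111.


Gray code: 1110111111
MSB stays the same: 1
Each subsequent bit = prev_binary XOR current_gray:
  B[1] = 1 XOR 1 = 0
  B[2] = 0 XOR 1 = 1
  B[3] = 1 XOR 0 = 1
  B[4] = 1 XOR 1 = 0
  B[5] = 0 XOR 1 = 1
  B[6] = 1 XOR 1 = 0
  B[7] = 0 XOR 1 = 1
  B[8] = 1 XOR 1 = 0
  B[9] = 0 XOR 1 = 1
= 1011010101 (725 decimal)


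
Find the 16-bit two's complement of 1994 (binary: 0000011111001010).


Original: 0000011111001010
Step 1 - Invert all bits: 1111100000110101
Step 2 - Add 1: 1111100000110101 + 1
= 1111100000110110 (represents -1994)
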